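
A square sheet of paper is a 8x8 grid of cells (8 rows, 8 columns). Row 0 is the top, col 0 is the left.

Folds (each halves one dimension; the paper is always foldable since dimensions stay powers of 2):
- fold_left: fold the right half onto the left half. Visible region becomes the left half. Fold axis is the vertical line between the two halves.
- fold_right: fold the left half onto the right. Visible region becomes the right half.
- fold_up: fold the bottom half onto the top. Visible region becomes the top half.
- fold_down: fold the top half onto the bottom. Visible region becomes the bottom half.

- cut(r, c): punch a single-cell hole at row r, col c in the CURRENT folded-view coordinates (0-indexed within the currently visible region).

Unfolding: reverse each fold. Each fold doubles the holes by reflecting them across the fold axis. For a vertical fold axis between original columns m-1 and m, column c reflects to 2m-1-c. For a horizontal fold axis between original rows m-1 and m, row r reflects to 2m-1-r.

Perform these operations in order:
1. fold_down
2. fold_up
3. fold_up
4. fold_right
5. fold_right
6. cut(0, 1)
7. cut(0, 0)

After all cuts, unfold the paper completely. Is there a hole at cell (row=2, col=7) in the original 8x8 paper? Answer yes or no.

Op 1 fold_down: fold axis h@4; visible region now rows[4,8) x cols[0,8) = 4x8
Op 2 fold_up: fold axis h@6; visible region now rows[4,6) x cols[0,8) = 2x8
Op 3 fold_up: fold axis h@5; visible region now rows[4,5) x cols[0,8) = 1x8
Op 4 fold_right: fold axis v@4; visible region now rows[4,5) x cols[4,8) = 1x4
Op 5 fold_right: fold axis v@6; visible region now rows[4,5) x cols[6,8) = 1x2
Op 6 cut(0, 1): punch at orig (4,7); cuts so far [(4, 7)]; region rows[4,5) x cols[6,8) = 1x2
Op 7 cut(0, 0): punch at orig (4,6); cuts so far [(4, 6), (4, 7)]; region rows[4,5) x cols[6,8) = 1x2
Unfold 1 (reflect across v@6): 4 holes -> [(4, 4), (4, 5), (4, 6), (4, 7)]
Unfold 2 (reflect across v@4): 8 holes -> [(4, 0), (4, 1), (4, 2), (4, 3), (4, 4), (4, 5), (4, 6), (4, 7)]
Unfold 3 (reflect across h@5): 16 holes -> [(4, 0), (4, 1), (4, 2), (4, 3), (4, 4), (4, 5), (4, 6), (4, 7), (5, 0), (5, 1), (5, 2), (5, 3), (5, 4), (5, 5), (5, 6), (5, 7)]
Unfold 4 (reflect across h@6): 32 holes -> [(4, 0), (4, 1), (4, 2), (4, 3), (4, 4), (4, 5), (4, 6), (4, 7), (5, 0), (5, 1), (5, 2), (5, 3), (5, 4), (5, 5), (5, 6), (5, 7), (6, 0), (6, 1), (6, 2), (6, 3), (6, 4), (6, 5), (6, 6), (6, 7), (7, 0), (7, 1), (7, 2), (7, 3), (7, 4), (7, 5), (7, 6), (7, 7)]
Unfold 5 (reflect across h@4): 64 holes -> [(0, 0), (0, 1), (0, 2), (0, 3), (0, 4), (0, 5), (0, 6), (0, 7), (1, 0), (1, 1), (1, 2), (1, 3), (1, 4), (1, 5), (1, 6), (1, 7), (2, 0), (2, 1), (2, 2), (2, 3), (2, 4), (2, 5), (2, 6), (2, 7), (3, 0), (3, 1), (3, 2), (3, 3), (3, 4), (3, 5), (3, 6), (3, 7), (4, 0), (4, 1), (4, 2), (4, 3), (4, 4), (4, 5), (4, 6), (4, 7), (5, 0), (5, 1), (5, 2), (5, 3), (5, 4), (5, 5), (5, 6), (5, 7), (6, 0), (6, 1), (6, 2), (6, 3), (6, 4), (6, 5), (6, 6), (6, 7), (7, 0), (7, 1), (7, 2), (7, 3), (7, 4), (7, 5), (7, 6), (7, 7)]
Holes: [(0, 0), (0, 1), (0, 2), (0, 3), (0, 4), (0, 5), (0, 6), (0, 7), (1, 0), (1, 1), (1, 2), (1, 3), (1, 4), (1, 5), (1, 6), (1, 7), (2, 0), (2, 1), (2, 2), (2, 3), (2, 4), (2, 5), (2, 6), (2, 7), (3, 0), (3, 1), (3, 2), (3, 3), (3, 4), (3, 5), (3, 6), (3, 7), (4, 0), (4, 1), (4, 2), (4, 3), (4, 4), (4, 5), (4, 6), (4, 7), (5, 0), (5, 1), (5, 2), (5, 3), (5, 4), (5, 5), (5, 6), (5, 7), (6, 0), (6, 1), (6, 2), (6, 3), (6, 4), (6, 5), (6, 6), (6, 7), (7, 0), (7, 1), (7, 2), (7, 3), (7, 4), (7, 5), (7, 6), (7, 7)]

Answer: yes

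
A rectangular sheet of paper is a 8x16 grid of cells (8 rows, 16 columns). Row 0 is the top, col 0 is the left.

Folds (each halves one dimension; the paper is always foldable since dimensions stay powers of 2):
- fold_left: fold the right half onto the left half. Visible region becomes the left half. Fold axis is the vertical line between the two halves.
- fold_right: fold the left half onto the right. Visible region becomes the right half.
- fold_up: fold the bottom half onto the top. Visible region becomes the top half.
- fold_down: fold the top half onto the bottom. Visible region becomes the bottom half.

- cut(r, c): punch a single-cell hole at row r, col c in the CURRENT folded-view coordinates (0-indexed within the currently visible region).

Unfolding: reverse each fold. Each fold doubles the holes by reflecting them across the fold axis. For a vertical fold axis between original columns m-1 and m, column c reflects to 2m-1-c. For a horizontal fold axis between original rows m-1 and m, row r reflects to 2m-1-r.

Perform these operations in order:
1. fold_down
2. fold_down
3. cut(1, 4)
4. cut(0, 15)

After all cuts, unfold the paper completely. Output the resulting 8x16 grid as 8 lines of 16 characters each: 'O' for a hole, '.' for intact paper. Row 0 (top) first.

Answer: ....O...........
...............O
...............O
....O...........
....O...........
...............O
...............O
....O...........

Derivation:
Op 1 fold_down: fold axis h@4; visible region now rows[4,8) x cols[0,16) = 4x16
Op 2 fold_down: fold axis h@6; visible region now rows[6,8) x cols[0,16) = 2x16
Op 3 cut(1, 4): punch at orig (7,4); cuts so far [(7, 4)]; region rows[6,8) x cols[0,16) = 2x16
Op 4 cut(0, 15): punch at orig (6,15); cuts so far [(6, 15), (7, 4)]; region rows[6,8) x cols[0,16) = 2x16
Unfold 1 (reflect across h@6): 4 holes -> [(4, 4), (5, 15), (6, 15), (7, 4)]
Unfold 2 (reflect across h@4): 8 holes -> [(0, 4), (1, 15), (2, 15), (3, 4), (4, 4), (5, 15), (6, 15), (7, 4)]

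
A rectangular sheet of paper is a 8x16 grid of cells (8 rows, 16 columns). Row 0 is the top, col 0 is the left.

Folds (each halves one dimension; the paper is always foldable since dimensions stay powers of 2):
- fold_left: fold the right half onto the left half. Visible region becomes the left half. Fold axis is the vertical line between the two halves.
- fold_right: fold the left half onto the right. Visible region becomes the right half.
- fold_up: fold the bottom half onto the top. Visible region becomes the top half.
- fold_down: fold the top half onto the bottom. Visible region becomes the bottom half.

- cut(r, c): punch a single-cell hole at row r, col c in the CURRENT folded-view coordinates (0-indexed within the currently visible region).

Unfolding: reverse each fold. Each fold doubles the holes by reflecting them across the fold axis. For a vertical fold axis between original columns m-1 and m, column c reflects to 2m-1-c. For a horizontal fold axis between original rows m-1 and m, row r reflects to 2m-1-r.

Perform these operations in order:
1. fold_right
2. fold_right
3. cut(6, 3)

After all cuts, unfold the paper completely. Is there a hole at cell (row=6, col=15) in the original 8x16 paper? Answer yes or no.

Answer: yes

Derivation:
Op 1 fold_right: fold axis v@8; visible region now rows[0,8) x cols[8,16) = 8x8
Op 2 fold_right: fold axis v@12; visible region now rows[0,8) x cols[12,16) = 8x4
Op 3 cut(6, 3): punch at orig (6,15); cuts so far [(6, 15)]; region rows[0,8) x cols[12,16) = 8x4
Unfold 1 (reflect across v@12): 2 holes -> [(6, 8), (6, 15)]
Unfold 2 (reflect across v@8): 4 holes -> [(6, 0), (6, 7), (6, 8), (6, 15)]
Holes: [(6, 0), (6, 7), (6, 8), (6, 15)]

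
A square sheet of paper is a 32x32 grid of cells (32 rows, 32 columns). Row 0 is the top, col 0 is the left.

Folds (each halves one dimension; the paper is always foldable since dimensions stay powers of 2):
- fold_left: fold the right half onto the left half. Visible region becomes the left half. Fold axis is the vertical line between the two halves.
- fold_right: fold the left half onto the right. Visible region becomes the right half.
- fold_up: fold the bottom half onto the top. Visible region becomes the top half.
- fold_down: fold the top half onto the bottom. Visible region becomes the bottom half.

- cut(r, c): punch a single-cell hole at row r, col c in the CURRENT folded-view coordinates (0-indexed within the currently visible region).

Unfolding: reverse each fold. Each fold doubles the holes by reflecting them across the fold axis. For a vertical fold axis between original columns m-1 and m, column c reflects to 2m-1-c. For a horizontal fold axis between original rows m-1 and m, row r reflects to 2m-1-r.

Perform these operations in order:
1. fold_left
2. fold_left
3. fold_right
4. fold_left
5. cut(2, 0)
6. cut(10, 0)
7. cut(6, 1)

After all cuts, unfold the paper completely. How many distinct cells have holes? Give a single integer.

Op 1 fold_left: fold axis v@16; visible region now rows[0,32) x cols[0,16) = 32x16
Op 2 fold_left: fold axis v@8; visible region now rows[0,32) x cols[0,8) = 32x8
Op 3 fold_right: fold axis v@4; visible region now rows[0,32) x cols[4,8) = 32x4
Op 4 fold_left: fold axis v@6; visible region now rows[0,32) x cols[4,6) = 32x2
Op 5 cut(2, 0): punch at orig (2,4); cuts so far [(2, 4)]; region rows[0,32) x cols[4,6) = 32x2
Op 6 cut(10, 0): punch at orig (10,4); cuts so far [(2, 4), (10, 4)]; region rows[0,32) x cols[4,6) = 32x2
Op 7 cut(6, 1): punch at orig (6,5); cuts so far [(2, 4), (6, 5), (10, 4)]; region rows[0,32) x cols[4,6) = 32x2
Unfold 1 (reflect across v@6): 6 holes -> [(2, 4), (2, 7), (6, 5), (6, 6), (10, 4), (10, 7)]
Unfold 2 (reflect across v@4): 12 holes -> [(2, 0), (2, 3), (2, 4), (2, 7), (6, 1), (6, 2), (6, 5), (6, 6), (10, 0), (10, 3), (10, 4), (10, 7)]
Unfold 3 (reflect across v@8): 24 holes -> [(2, 0), (2, 3), (2, 4), (2, 7), (2, 8), (2, 11), (2, 12), (2, 15), (6, 1), (6, 2), (6, 5), (6, 6), (6, 9), (6, 10), (6, 13), (6, 14), (10, 0), (10, 3), (10, 4), (10, 7), (10, 8), (10, 11), (10, 12), (10, 15)]
Unfold 4 (reflect across v@16): 48 holes -> [(2, 0), (2, 3), (2, 4), (2, 7), (2, 8), (2, 11), (2, 12), (2, 15), (2, 16), (2, 19), (2, 20), (2, 23), (2, 24), (2, 27), (2, 28), (2, 31), (6, 1), (6, 2), (6, 5), (6, 6), (6, 9), (6, 10), (6, 13), (6, 14), (6, 17), (6, 18), (6, 21), (6, 22), (6, 25), (6, 26), (6, 29), (6, 30), (10, 0), (10, 3), (10, 4), (10, 7), (10, 8), (10, 11), (10, 12), (10, 15), (10, 16), (10, 19), (10, 20), (10, 23), (10, 24), (10, 27), (10, 28), (10, 31)]

Answer: 48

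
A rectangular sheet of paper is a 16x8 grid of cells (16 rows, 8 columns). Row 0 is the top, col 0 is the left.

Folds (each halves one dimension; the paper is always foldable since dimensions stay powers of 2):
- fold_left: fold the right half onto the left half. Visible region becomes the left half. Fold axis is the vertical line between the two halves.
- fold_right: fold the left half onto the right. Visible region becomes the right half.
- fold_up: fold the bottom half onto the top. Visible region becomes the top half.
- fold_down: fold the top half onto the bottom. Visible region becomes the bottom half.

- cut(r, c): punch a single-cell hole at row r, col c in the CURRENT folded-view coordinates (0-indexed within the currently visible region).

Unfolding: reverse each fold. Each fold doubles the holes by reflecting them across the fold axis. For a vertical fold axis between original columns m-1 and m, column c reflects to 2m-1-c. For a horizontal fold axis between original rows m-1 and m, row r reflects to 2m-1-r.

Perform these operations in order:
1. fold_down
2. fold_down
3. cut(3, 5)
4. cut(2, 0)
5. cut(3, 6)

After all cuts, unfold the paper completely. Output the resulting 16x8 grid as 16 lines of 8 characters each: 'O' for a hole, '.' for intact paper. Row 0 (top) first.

Op 1 fold_down: fold axis h@8; visible region now rows[8,16) x cols[0,8) = 8x8
Op 2 fold_down: fold axis h@12; visible region now rows[12,16) x cols[0,8) = 4x8
Op 3 cut(3, 5): punch at orig (15,5); cuts so far [(15, 5)]; region rows[12,16) x cols[0,8) = 4x8
Op 4 cut(2, 0): punch at orig (14,0); cuts so far [(14, 0), (15, 5)]; region rows[12,16) x cols[0,8) = 4x8
Op 5 cut(3, 6): punch at orig (15,6); cuts so far [(14, 0), (15, 5), (15, 6)]; region rows[12,16) x cols[0,8) = 4x8
Unfold 1 (reflect across h@12): 6 holes -> [(8, 5), (8, 6), (9, 0), (14, 0), (15, 5), (15, 6)]
Unfold 2 (reflect across h@8): 12 holes -> [(0, 5), (0, 6), (1, 0), (6, 0), (7, 5), (7, 6), (8, 5), (8, 6), (9, 0), (14, 0), (15, 5), (15, 6)]

Answer: .....OO.
O.......
........
........
........
........
O.......
.....OO.
.....OO.
O.......
........
........
........
........
O.......
.....OO.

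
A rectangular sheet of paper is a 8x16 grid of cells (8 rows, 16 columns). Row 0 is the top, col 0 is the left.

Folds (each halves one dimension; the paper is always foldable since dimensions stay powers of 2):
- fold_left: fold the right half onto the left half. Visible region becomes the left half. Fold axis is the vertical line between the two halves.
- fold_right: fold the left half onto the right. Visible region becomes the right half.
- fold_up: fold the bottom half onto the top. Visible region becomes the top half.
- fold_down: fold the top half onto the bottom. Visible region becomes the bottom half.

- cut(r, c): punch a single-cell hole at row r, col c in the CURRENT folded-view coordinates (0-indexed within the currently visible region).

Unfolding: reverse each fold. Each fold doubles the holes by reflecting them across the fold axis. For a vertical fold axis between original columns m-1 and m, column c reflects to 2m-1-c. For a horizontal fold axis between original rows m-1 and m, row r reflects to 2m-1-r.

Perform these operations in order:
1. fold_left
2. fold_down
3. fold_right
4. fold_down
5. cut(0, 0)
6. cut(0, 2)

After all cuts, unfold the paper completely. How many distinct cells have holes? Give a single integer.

Answer: 32

Derivation:
Op 1 fold_left: fold axis v@8; visible region now rows[0,8) x cols[0,8) = 8x8
Op 2 fold_down: fold axis h@4; visible region now rows[4,8) x cols[0,8) = 4x8
Op 3 fold_right: fold axis v@4; visible region now rows[4,8) x cols[4,8) = 4x4
Op 4 fold_down: fold axis h@6; visible region now rows[6,8) x cols[4,8) = 2x4
Op 5 cut(0, 0): punch at orig (6,4); cuts so far [(6, 4)]; region rows[6,8) x cols[4,8) = 2x4
Op 6 cut(0, 2): punch at orig (6,6); cuts so far [(6, 4), (6, 6)]; region rows[6,8) x cols[4,8) = 2x4
Unfold 1 (reflect across h@6): 4 holes -> [(5, 4), (5, 6), (6, 4), (6, 6)]
Unfold 2 (reflect across v@4): 8 holes -> [(5, 1), (5, 3), (5, 4), (5, 6), (6, 1), (6, 3), (6, 4), (6, 6)]
Unfold 3 (reflect across h@4): 16 holes -> [(1, 1), (1, 3), (1, 4), (1, 6), (2, 1), (2, 3), (2, 4), (2, 6), (5, 1), (5, 3), (5, 4), (5, 6), (6, 1), (6, 3), (6, 4), (6, 6)]
Unfold 4 (reflect across v@8): 32 holes -> [(1, 1), (1, 3), (1, 4), (1, 6), (1, 9), (1, 11), (1, 12), (1, 14), (2, 1), (2, 3), (2, 4), (2, 6), (2, 9), (2, 11), (2, 12), (2, 14), (5, 1), (5, 3), (5, 4), (5, 6), (5, 9), (5, 11), (5, 12), (5, 14), (6, 1), (6, 3), (6, 4), (6, 6), (6, 9), (6, 11), (6, 12), (6, 14)]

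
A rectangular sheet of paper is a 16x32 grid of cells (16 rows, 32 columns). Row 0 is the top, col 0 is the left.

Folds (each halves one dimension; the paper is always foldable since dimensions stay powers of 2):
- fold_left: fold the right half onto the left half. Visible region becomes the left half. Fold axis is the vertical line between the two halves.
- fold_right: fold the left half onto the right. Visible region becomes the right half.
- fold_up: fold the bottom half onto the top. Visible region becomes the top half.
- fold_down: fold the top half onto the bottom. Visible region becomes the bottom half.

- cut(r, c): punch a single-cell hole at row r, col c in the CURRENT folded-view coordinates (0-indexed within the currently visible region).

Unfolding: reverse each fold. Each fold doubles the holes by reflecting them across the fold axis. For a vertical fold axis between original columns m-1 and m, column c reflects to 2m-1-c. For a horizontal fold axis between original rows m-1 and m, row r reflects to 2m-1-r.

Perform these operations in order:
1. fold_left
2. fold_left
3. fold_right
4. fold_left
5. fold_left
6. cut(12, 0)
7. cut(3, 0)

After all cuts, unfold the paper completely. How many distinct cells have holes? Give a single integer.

Answer: 64

Derivation:
Op 1 fold_left: fold axis v@16; visible region now rows[0,16) x cols[0,16) = 16x16
Op 2 fold_left: fold axis v@8; visible region now rows[0,16) x cols[0,8) = 16x8
Op 3 fold_right: fold axis v@4; visible region now rows[0,16) x cols[4,8) = 16x4
Op 4 fold_left: fold axis v@6; visible region now rows[0,16) x cols[4,6) = 16x2
Op 5 fold_left: fold axis v@5; visible region now rows[0,16) x cols[4,5) = 16x1
Op 6 cut(12, 0): punch at orig (12,4); cuts so far [(12, 4)]; region rows[0,16) x cols[4,5) = 16x1
Op 7 cut(3, 0): punch at orig (3,4); cuts so far [(3, 4), (12, 4)]; region rows[0,16) x cols[4,5) = 16x1
Unfold 1 (reflect across v@5): 4 holes -> [(3, 4), (3, 5), (12, 4), (12, 5)]
Unfold 2 (reflect across v@6): 8 holes -> [(3, 4), (3, 5), (3, 6), (3, 7), (12, 4), (12, 5), (12, 6), (12, 7)]
Unfold 3 (reflect across v@4): 16 holes -> [(3, 0), (3, 1), (3, 2), (3, 3), (3, 4), (3, 5), (3, 6), (3, 7), (12, 0), (12, 1), (12, 2), (12, 3), (12, 4), (12, 5), (12, 6), (12, 7)]
Unfold 4 (reflect across v@8): 32 holes -> [(3, 0), (3, 1), (3, 2), (3, 3), (3, 4), (3, 5), (3, 6), (3, 7), (3, 8), (3, 9), (3, 10), (3, 11), (3, 12), (3, 13), (3, 14), (3, 15), (12, 0), (12, 1), (12, 2), (12, 3), (12, 4), (12, 5), (12, 6), (12, 7), (12, 8), (12, 9), (12, 10), (12, 11), (12, 12), (12, 13), (12, 14), (12, 15)]
Unfold 5 (reflect across v@16): 64 holes -> [(3, 0), (3, 1), (3, 2), (3, 3), (3, 4), (3, 5), (3, 6), (3, 7), (3, 8), (3, 9), (3, 10), (3, 11), (3, 12), (3, 13), (3, 14), (3, 15), (3, 16), (3, 17), (3, 18), (3, 19), (3, 20), (3, 21), (3, 22), (3, 23), (3, 24), (3, 25), (3, 26), (3, 27), (3, 28), (3, 29), (3, 30), (3, 31), (12, 0), (12, 1), (12, 2), (12, 3), (12, 4), (12, 5), (12, 6), (12, 7), (12, 8), (12, 9), (12, 10), (12, 11), (12, 12), (12, 13), (12, 14), (12, 15), (12, 16), (12, 17), (12, 18), (12, 19), (12, 20), (12, 21), (12, 22), (12, 23), (12, 24), (12, 25), (12, 26), (12, 27), (12, 28), (12, 29), (12, 30), (12, 31)]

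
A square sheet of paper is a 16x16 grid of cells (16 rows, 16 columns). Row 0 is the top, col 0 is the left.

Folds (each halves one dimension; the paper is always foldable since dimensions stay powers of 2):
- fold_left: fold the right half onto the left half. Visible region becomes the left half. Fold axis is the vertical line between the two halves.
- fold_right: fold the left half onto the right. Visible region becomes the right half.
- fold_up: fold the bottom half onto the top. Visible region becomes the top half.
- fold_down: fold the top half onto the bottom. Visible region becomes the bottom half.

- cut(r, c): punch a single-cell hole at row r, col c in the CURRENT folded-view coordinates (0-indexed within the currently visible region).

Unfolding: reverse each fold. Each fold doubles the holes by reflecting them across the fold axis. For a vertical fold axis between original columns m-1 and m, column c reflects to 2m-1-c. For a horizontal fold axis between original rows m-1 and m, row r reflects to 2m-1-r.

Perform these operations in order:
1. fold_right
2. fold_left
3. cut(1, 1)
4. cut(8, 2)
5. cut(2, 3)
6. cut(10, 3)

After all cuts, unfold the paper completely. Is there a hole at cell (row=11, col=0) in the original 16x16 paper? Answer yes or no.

Answer: no

Derivation:
Op 1 fold_right: fold axis v@8; visible region now rows[0,16) x cols[8,16) = 16x8
Op 2 fold_left: fold axis v@12; visible region now rows[0,16) x cols[8,12) = 16x4
Op 3 cut(1, 1): punch at orig (1,9); cuts so far [(1, 9)]; region rows[0,16) x cols[8,12) = 16x4
Op 4 cut(8, 2): punch at orig (8,10); cuts so far [(1, 9), (8, 10)]; region rows[0,16) x cols[8,12) = 16x4
Op 5 cut(2, 3): punch at orig (2,11); cuts so far [(1, 9), (2, 11), (8, 10)]; region rows[0,16) x cols[8,12) = 16x4
Op 6 cut(10, 3): punch at orig (10,11); cuts so far [(1, 9), (2, 11), (8, 10), (10, 11)]; region rows[0,16) x cols[8,12) = 16x4
Unfold 1 (reflect across v@12): 8 holes -> [(1, 9), (1, 14), (2, 11), (2, 12), (8, 10), (8, 13), (10, 11), (10, 12)]
Unfold 2 (reflect across v@8): 16 holes -> [(1, 1), (1, 6), (1, 9), (1, 14), (2, 3), (2, 4), (2, 11), (2, 12), (8, 2), (8, 5), (8, 10), (8, 13), (10, 3), (10, 4), (10, 11), (10, 12)]
Holes: [(1, 1), (1, 6), (1, 9), (1, 14), (2, 3), (2, 4), (2, 11), (2, 12), (8, 2), (8, 5), (8, 10), (8, 13), (10, 3), (10, 4), (10, 11), (10, 12)]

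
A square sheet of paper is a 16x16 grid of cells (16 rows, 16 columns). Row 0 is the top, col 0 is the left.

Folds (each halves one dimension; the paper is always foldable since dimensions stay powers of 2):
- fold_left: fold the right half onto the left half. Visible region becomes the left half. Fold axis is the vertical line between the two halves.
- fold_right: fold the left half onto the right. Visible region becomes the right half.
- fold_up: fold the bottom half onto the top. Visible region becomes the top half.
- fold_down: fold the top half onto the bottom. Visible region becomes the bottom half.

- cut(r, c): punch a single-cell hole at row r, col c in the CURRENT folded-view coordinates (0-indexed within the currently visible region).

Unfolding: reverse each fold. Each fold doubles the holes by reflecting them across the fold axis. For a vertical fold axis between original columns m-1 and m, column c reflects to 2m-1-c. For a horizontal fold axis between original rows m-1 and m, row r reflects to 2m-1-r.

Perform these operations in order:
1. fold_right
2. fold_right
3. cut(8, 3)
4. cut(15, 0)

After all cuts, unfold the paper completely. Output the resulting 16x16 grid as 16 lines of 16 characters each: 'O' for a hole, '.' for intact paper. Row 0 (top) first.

Answer: ................
................
................
................
................
................
................
................
O......OO......O
................
................
................
................
................
................
...OO......OO...

Derivation:
Op 1 fold_right: fold axis v@8; visible region now rows[0,16) x cols[8,16) = 16x8
Op 2 fold_right: fold axis v@12; visible region now rows[0,16) x cols[12,16) = 16x4
Op 3 cut(8, 3): punch at orig (8,15); cuts so far [(8, 15)]; region rows[0,16) x cols[12,16) = 16x4
Op 4 cut(15, 0): punch at orig (15,12); cuts so far [(8, 15), (15, 12)]; region rows[0,16) x cols[12,16) = 16x4
Unfold 1 (reflect across v@12): 4 holes -> [(8, 8), (8, 15), (15, 11), (15, 12)]
Unfold 2 (reflect across v@8): 8 holes -> [(8, 0), (8, 7), (8, 8), (8, 15), (15, 3), (15, 4), (15, 11), (15, 12)]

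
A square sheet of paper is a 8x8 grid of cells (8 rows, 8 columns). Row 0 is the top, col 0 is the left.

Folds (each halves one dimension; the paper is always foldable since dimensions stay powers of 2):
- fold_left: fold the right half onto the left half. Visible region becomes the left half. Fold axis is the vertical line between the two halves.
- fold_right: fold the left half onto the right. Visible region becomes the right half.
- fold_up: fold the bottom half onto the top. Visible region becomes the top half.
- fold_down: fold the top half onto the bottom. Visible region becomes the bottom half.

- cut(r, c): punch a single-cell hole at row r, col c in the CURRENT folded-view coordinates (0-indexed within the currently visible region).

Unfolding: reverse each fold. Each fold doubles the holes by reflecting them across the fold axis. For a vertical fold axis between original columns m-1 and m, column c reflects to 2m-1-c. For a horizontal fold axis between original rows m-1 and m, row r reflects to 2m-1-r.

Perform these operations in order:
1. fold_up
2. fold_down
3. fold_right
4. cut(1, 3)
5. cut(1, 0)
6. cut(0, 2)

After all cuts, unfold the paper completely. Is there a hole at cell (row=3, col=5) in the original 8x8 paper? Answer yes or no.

Answer: no

Derivation:
Op 1 fold_up: fold axis h@4; visible region now rows[0,4) x cols[0,8) = 4x8
Op 2 fold_down: fold axis h@2; visible region now rows[2,4) x cols[0,8) = 2x8
Op 3 fold_right: fold axis v@4; visible region now rows[2,4) x cols[4,8) = 2x4
Op 4 cut(1, 3): punch at orig (3,7); cuts so far [(3, 7)]; region rows[2,4) x cols[4,8) = 2x4
Op 5 cut(1, 0): punch at orig (3,4); cuts so far [(3, 4), (3, 7)]; region rows[2,4) x cols[4,8) = 2x4
Op 6 cut(0, 2): punch at orig (2,6); cuts so far [(2, 6), (3, 4), (3, 7)]; region rows[2,4) x cols[4,8) = 2x4
Unfold 1 (reflect across v@4): 6 holes -> [(2, 1), (2, 6), (3, 0), (3, 3), (3, 4), (3, 7)]
Unfold 2 (reflect across h@2): 12 holes -> [(0, 0), (0, 3), (0, 4), (0, 7), (1, 1), (1, 6), (2, 1), (2, 6), (3, 0), (3, 3), (3, 4), (3, 7)]
Unfold 3 (reflect across h@4): 24 holes -> [(0, 0), (0, 3), (0, 4), (0, 7), (1, 1), (1, 6), (2, 1), (2, 6), (3, 0), (3, 3), (3, 4), (3, 7), (4, 0), (4, 3), (4, 4), (4, 7), (5, 1), (5, 6), (6, 1), (6, 6), (7, 0), (7, 3), (7, 4), (7, 7)]
Holes: [(0, 0), (0, 3), (0, 4), (0, 7), (1, 1), (1, 6), (2, 1), (2, 6), (3, 0), (3, 3), (3, 4), (3, 7), (4, 0), (4, 3), (4, 4), (4, 7), (5, 1), (5, 6), (6, 1), (6, 6), (7, 0), (7, 3), (7, 4), (7, 7)]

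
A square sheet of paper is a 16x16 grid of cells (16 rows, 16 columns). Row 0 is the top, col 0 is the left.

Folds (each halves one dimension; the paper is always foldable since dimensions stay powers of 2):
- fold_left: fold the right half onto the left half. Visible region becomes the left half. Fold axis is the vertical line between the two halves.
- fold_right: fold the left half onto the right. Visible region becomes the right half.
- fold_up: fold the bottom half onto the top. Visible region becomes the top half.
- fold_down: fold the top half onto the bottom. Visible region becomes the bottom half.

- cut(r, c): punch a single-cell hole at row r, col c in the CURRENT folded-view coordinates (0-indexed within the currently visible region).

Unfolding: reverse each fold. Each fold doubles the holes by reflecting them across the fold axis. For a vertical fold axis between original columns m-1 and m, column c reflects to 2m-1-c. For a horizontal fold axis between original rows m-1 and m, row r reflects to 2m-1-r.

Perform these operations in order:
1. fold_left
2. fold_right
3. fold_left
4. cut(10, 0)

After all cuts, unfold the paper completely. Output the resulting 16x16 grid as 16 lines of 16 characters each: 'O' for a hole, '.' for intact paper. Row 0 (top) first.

Op 1 fold_left: fold axis v@8; visible region now rows[0,16) x cols[0,8) = 16x8
Op 2 fold_right: fold axis v@4; visible region now rows[0,16) x cols[4,8) = 16x4
Op 3 fold_left: fold axis v@6; visible region now rows[0,16) x cols[4,6) = 16x2
Op 4 cut(10, 0): punch at orig (10,4); cuts so far [(10, 4)]; region rows[0,16) x cols[4,6) = 16x2
Unfold 1 (reflect across v@6): 2 holes -> [(10, 4), (10, 7)]
Unfold 2 (reflect across v@4): 4 holes -> [(10, 0), (10, 3), (10, 4), (10, 7)]
Unfold 3 (reflect across v@8): 8 holes -> [(10, 0), (10, 3), (10, 4), (10, 7), (10, 8), (10, 11), (10, 12), (10, 15)]

Answer: ................
................
................
................
................
................
................
................
................
................
O..OO..OO..OO..O
................
................
................
................
................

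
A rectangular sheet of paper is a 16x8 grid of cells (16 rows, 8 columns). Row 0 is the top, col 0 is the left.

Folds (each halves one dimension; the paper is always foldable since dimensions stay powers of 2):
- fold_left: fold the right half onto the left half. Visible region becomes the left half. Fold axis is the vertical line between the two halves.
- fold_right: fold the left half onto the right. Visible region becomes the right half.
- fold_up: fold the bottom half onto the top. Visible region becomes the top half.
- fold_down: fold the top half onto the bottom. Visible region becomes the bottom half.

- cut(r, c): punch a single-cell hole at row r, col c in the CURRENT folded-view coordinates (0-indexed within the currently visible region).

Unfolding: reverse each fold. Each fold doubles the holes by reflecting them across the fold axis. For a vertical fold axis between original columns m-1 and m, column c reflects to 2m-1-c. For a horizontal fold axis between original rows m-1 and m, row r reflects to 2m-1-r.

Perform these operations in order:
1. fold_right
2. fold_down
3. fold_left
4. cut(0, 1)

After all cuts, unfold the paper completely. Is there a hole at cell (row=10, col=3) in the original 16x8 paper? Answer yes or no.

Answer: no

Derivation:
Op 1 fold_right: fold axis v@4; visible region now rows[0,16) x cols[4,8) = 16x4
Op 2 fold_down: fold axis h@8; visible region now rows[8,16) x cols[4,8) = 8x4
Op 3 fold_left: fold axis v@6; visible region now rows[8,16) x cols[4,6) = 8x2
Op 4 cut(0, 1): punch at orig (8,5); cuts so far [(8, 5)]; region rows[8,16) x cols[4,6) = 8x2
Unfold 1 (reflect across v@6): 2 holes -> [(8, 5), (8, 6)]
Unfold 2 (reflect across h@8): 4 holes -> [(7, 5), (7, 6), (8, 5), (8, 6)]
Unfold 3 (reflect across v@4): 8 holes -> [(7, 1), (7, 2), (7, 5), (7, 6), (8, 1), (8, 2), (8, 5), (8, 6)]
Holes: [(7, 1), (7, 2), (7, 5), (7, 6), (8, 1), (8, 2), (8, 5), (8, 6)]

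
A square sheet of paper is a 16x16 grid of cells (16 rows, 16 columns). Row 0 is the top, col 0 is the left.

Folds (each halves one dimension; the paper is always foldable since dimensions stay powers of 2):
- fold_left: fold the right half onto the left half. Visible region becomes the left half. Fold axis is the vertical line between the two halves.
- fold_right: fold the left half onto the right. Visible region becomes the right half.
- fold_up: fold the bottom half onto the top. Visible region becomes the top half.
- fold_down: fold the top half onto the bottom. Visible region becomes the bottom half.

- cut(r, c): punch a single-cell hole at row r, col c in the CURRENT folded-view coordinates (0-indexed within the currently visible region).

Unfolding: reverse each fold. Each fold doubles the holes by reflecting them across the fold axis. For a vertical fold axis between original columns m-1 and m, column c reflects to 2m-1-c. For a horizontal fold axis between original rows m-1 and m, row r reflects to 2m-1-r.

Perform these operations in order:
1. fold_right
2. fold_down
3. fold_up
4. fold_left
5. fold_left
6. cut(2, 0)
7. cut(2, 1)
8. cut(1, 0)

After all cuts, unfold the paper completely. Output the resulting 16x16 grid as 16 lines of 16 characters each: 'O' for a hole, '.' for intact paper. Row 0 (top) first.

Op 1 fold_right: fold axis v@8; visible region now rows[0,16) x cols[8,16) = 16x8
Op 2 fold_down: fold axis h@8; visible region now rows[8,16) x cols[8,16) = 8x8
Op 3 fold_up: fold axis h@12; visible region now rows[8,12) x cols[8,16) = 4x8
Op 4 fold_left: fold axis v@12; visible region now rows[8,12) x cols[8,12) = 4x4
Op 5 fold_left: fold axis v@10; visible region now rows[8,12) x cols[8,10) = 4x2
Op 6 cut(2, 0): punch at orig (10,8); cuts so far [(10, 8)]; region rows[8,12) x cols[8,10) = 4x2
Op 7 cut(2, 1): punch at orig (10,9); cuts so far [(10, 8), (10, 9)]; region rows[8,12) x cols[8,10) = 4x2
Op 8 cut(1, 0): punch at orig (9,8); cuts so far [(9, 8), (10, 8), (10, 9)]; region rows[8,12) x cols[8,10) = 4x2
Unfold 1 (reflect across v@10): 6 holes -> [(9, 8), (9, 11), (10, 8), (10, 9), (10, 10), (10, 11)]
Unfold 2 (reflect across v@12): 12 holes -> [(9, 8), (9, 11), (9, 12), (9, 15), (10, 8), (10, 9), (10, 10), (10, 11), (10, 12), (10, 13), (10, 14), (10, 15)]
Unfold 3 (reflect across h@12): 24 holes -> [(9, 8), (9, 11), (9, 12), (9, 15), (10, 8), (10, 9), (10, 10), (10, 11), (10, 12), (10, 13), (10, 14), (10, 15), (13, 8), (13, 9), (13, 10), (13, 11), (13, 12), (13, 13), (13, 14), (13, 15), (14, 8), (14, 11), (14, 12), (14, 15)]
Unfold 4 (reflect across h@8): 48 holes -> [(1, 8), (1, 11), (1, 12), (1, 15), (2, 8), (2, 9), (2, 10), (2, 11), (2, 12), (2, 13), (2, 14), (2, 15), (5, 8), (5, 9), (5, 10), (5, 11), (5, 12), (5, 13), (5, 14), (5, 15), (6, 8), (6, 11), (6, 12), (6, 15), (9, 8), (9, 11), (9, 12), (9, 15), (10, 8), (10, 9), (10, 10), (10, 11), (10, 12), (10, 13), (10, 14), (10, 15), (13, 8), (13, 9), (13, 10), (13, 11), (13, 12), (13, 13), (13, 14), (13, 15), (14, 8), (14, 11), (14, 12), (14, 15)]
Unfold 5 (reflect across v@8): 96 holes -> [(1, 0), (1, 3), (1, 4), (1, 7), (1, 8), (1, 11), (1, 12), (1, 15), (2, 0), (2, 1), (2, 2), (2, 3), (2, 4), (2, 5), (2, 6), (2, 7), (2, 8), (2, 9), (2, 10), (2, 11), (2, 12), (2, 13), (2, 14), (2, 15), (5, 0), (5, 1), (5, 2), (5, 3), (5, 4), (5, 5), (5, 6), (5, 7), (5, 8), (5, 9), (5, 10), (5, 11), (5, 12), (5, 13), (5, 14), (5, 15), (6, 0), (6, 3), (6, 4), (6, 7), (6, 8), (6, 11), (6, 12), (6, 15), (9, 0), (9, 3), (9, 4), (9, 7), (9, 8), (9, 11), (9, 12), (9, 15), (10, 0), (10, 1), (10, 2), (10, 3), (10, 4), (10, 5), (10, 6), (10, 7), (10, 8), (10, 9), (10, 10), (10, 11), (10, 12), (10, 13), (10, 14), (10, 15), (13, 0), (13, 1), (13, 2), (13, 3), (13, 4), (13, 5), (13, 6), (13, 7), (13, 8), (13, 9), (13, 10), (13, 11), (13, 12), (13, 13), (13, 14), (13, 15), (14, 0), (14, 3), (14, 4), (14, 7), (14, 8), (14, 11), (14, 12), (14, 15)]

Answer: ................
O..OO..OO..OO..O
OOOOOOOOOOOOOOOO
................
................
OOOOOOOOOOOOOOOO
O..OO..OO..OO..O
................
................
O..OO..OO..OO..O
OOOOOOOOOOOOOOOO
................
................
OOOOOOOOOOOOOOOO
O..OO..OO..OO..O
................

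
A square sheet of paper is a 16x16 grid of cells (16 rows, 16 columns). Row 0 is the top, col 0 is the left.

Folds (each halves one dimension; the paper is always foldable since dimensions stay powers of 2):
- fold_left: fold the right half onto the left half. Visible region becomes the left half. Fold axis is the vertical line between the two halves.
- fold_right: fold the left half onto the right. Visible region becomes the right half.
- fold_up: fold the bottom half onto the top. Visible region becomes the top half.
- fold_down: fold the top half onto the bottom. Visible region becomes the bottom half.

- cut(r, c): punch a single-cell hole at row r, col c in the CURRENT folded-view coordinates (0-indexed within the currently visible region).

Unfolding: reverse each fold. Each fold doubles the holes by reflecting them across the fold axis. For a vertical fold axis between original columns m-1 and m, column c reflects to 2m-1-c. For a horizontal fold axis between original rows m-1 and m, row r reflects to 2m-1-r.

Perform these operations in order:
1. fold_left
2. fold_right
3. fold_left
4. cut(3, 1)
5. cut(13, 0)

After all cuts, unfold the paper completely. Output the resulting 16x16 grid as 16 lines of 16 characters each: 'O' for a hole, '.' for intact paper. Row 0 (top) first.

Op 1 fold_left: fold axis v@8; visible region now rows[0,16) x cols[0,8) = 16x8
Op 2 fold_right: fold axis v@4; visible region now rows[0,16) x cols[4,8) = 16x4
Op 3 fold_left: fold axis v@6; visible region now rows[0,16) x cols[4,6) = 16x2
Op 4 cut(3, 1): punch at orig (3,5); cuts so far [(3, 5)]; region rows[0,16) x cols[4,6) = 16x2
Op 5 cut(13, 0): punch at orig (13,4); cuts so far [(3, 5), (13, 4)]; region rows[0,16) x cols[4,6) = 16x2
Unfold 1 (reflect across v@6): 4 holes -> [(3, 5), (3, 6), (13, 4), (13, 7)]
Unfold 2 (reflect across v@4): 8 holes -> [(3, 1), (3, 2), (3, 5), (3, 6), (13, 0), (13, 3), (13, 4), (13, 7)]
Unfold 3 (reflect across v@8): 16 holes -> [(3, 1), (3, 2), (3, 5), (3, 6), (3, 9), (3, 10), (3, 13), (3, 14), (13, 0), (13, 3), (13, 4), (13, 7), (13, 8), (13, 11), (13, 12), (13, 15)]

Answer: ................
................
................
.OO..OO..OO..OO.
................
................
................
................
................
................
................
................
................
O..OO..OO..OO..O
................
................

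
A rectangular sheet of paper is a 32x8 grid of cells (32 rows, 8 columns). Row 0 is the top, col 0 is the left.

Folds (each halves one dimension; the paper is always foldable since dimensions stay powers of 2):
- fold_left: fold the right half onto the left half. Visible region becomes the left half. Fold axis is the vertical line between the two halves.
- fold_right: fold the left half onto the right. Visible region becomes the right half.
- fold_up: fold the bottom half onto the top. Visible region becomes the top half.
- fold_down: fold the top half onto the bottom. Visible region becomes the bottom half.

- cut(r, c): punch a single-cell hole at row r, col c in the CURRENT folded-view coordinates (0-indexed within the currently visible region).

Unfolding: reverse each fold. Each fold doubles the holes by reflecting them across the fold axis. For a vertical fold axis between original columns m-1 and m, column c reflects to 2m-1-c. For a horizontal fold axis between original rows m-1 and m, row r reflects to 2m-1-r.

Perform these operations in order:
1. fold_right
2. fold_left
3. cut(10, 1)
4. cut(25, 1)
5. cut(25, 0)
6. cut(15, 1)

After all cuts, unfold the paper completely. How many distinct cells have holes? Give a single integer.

Answer: 16

Derivation:
Op 1 fold_right: fold axis v@4; visible region now rows[0,32) x cols[4,8) = 32x4
Op 2 fold_left: fold axis v@6; visible region now rows[0,32) x cols[4,6) = 32x2
Op 3 cut(10, 1): punch at orig (10,5); cuts so far [(10, 5)]; region rows[0,32) x cols[4,6) = 32x2
Op 4 cut(25, 1): punch at orig (25,5); cuts so far [(10, 5), (25, 5)]; region rows[0,32) x cols[4,6) = 32x2
Op 5 cut(25, 0): punch at orig (25,4); cuts so far [(10, 5), (25, 4), (25, 5)]; region rows[0,32) x cols[4,6) = 32x2
Op 6 cut(15, 1): punch at orig (15,5); cuts so far [(10, 5), (15, 5), (25, 4), (25, 5)]; region rows[0,32) x cols[4,6) = 32x2
Unfold 1 (reflect across v@6): 8 holes -> [(10, 5), (10, 6), (15, 5), (15, 6), (25, 4), (25, 5), (25, 6), (25, 7)]
Unfold 2 (reflect across v@4): 16 holes -> [(10, 1), (10, 2), (10, 5), (10, 6), (15, 1), (15, 2), (15, 5), (15, 6), (25, 0), (25, 1), (25, 2), (25, 3), (25, 4), (25, 5), (25, 6), (25, 7)]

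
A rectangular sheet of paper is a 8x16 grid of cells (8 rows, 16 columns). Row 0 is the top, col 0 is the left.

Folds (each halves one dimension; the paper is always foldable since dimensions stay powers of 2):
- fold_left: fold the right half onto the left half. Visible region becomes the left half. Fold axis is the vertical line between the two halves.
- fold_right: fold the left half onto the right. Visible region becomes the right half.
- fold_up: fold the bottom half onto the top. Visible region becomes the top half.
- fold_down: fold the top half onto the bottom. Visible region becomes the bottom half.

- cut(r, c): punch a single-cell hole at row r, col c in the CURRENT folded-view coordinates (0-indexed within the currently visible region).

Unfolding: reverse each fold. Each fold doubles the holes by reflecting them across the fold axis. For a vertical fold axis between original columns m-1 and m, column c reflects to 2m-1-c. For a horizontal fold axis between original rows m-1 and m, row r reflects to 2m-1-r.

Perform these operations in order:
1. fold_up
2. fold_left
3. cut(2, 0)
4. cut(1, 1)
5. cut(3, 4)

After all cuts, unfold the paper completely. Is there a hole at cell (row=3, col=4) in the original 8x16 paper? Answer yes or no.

Answer: yes

Derivation:
Op 1 fold_up: fold axis h@4; visible region now rows[0,4) x cols[0,16) = 4x16
Op 2 fold_left: fold axis v@8; visible region now rows[0,4) x cols[0,8) = 4x8
Op 3 cut(2, 0): punch at orig (2,0); cuts so far [(2, 0)]; region rows[0,4) x cols[0,8) = 4x8
Op 4 cut(1, 1): punch at orig (1,1); cuts so far [(1, 1), (2, 0)]; region rows[0,4) x cols[0,8) = 4x8
Op 5 cut(3, 4): punch at orig (3,4); cuts so far [(1, 1), (2, 0), (3, 4)]; region rows[0,4) x cols[0,8) = 4x8
Unfold 1 (reflect across v@8): 6 holes -> [(1, 1), (1, 14), (2, 0), (2, 15), (3, 4), (3, 11)]
Unfold 2 (reflect across h@4): 12 holes -> [(1, 1), (1, 14), (2, 0), (2, 15), (3, 4), (3, 11), (4, 4), (4, 11), (5, 0), (5, 15), (6, 1), (6, 14)]
Holes: [(1, 1), (1, 14), (2, 0), (2, 15), (3, 4), (3, 11), (4, 4), (4, 11), (5, 0), (5, 15), (6, 1), (6, 14)]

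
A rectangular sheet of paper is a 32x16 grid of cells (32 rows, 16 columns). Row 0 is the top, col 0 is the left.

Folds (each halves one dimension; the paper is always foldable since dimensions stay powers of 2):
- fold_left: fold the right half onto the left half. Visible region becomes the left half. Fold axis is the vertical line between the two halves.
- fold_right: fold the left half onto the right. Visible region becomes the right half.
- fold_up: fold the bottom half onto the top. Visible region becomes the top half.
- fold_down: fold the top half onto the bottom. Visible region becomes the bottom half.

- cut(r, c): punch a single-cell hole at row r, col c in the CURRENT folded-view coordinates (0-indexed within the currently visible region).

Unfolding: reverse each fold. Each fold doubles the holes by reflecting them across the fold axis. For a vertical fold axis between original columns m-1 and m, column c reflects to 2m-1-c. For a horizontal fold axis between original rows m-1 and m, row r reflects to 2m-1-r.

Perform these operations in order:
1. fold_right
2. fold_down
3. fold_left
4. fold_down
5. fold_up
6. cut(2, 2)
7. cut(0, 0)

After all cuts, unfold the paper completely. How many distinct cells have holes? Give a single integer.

Answer: 64

Derivation:
Op 1 fold_right: fold axis v@8; visible region now rows[0,32) x cols[8,16) = 32x8
Op 2 fold_down: fold axis h@16; visible region now rows[16,32) x cols[8,16) = 16x8
Op 3 fold_left: fold axis v@12; visible region now rows[16,32) x cols[8,12) = 16x4
Op 4 fold_down: fold axis h@24; visible region now rows[24,32) x cols[8,12) = 8x4
Op 5 fold_up: fold axis h@28; visible region now rows[24,28) x cols[8,12) = 4x4
Op 6 cut(2, 2): punch at orig (26,10); cuts so far [(26, 10)]; region rows[24,28) x cols[8,12) = 4x4
Op 7 cut(0, 0): punch at orig (24,8); cuts so far [(24, 8), (26, 10)]; region rows[24,28) x cols[8,12) = 4x4
Unfold 1 (reflect across h@28): 4 holes -> [(24, 8), (26, 10), (29, 10), (31, 8)]
Unfold 2 (reflect across h@24): 8 holes -> [(16, 8), (18, 10), (21, 10), (23, 8), (24, 8), (26, 10), (29, 10), (31, 8)]
Unfold 3 (reflect across v@12): 16 holes -> [(16, 8), (16, 15), (18, 10), (18, 13), (21, 10), (21, 13), (23, 8), (23, 15), (24, 8), (24, 15), (26, 10), (26, 13), (29, 10), (29, 13), (31, 8), (31, 15)]
Unfold 4 (reflect across h@16): 32 holes -> [(0, 8), (0, 15), (2, 10), (2, 13), (5, 10), (5, 13), (7, 8), (7, 15), (8, 8), (8, 15), (10, 10), (10, 13), (13, 10), (13, 13), (15, 8), (15, 15), (16, 8), (16, 15), (18, 10), (18, 13), (21, 10), (21, 13), (23, 8), (23, 15), (24, 8), (24, 15), (26, 10), (26, 13), (29, 10), (29, 13), (31, 8), (31, 15)]
Unfold 5 (reflect across v@8): 64 holes -> [(0, 0), (0, 7), (0, 8), (0, 15), (2, 2), (2, 5), (2, 10), (2, 13), (5, 2), (5, 5), (5, 10), (5, 13), (7, 0), (7, 7), (7, 8), (7, 15), (8, 0), (8, 7), (8, 8), (8, 15), (10, 2), (10, 5), (10, 10), (10, 13), (13, 2), (13, 5), (13, 10), (13, 13), (15, 0), (15, 7), (15, 8), (15, 15), (16, 0), (16, 7), (16, 8), (16, 15), (18, 2), (18, 5), (18, 10), (18, 13), (21, 2), (21, 5), (21, 10), (21, 13), (23, 0), (23, 7), (23, 8), (23, 15), (24, 0), (24, 7), (24, 8), (24, 15), (26, 2), (26, 5), (26, 10), (26, 13), (29, 2), (29, 5), (29, 10), (29, 13), (31, 0), (31, 7), (31, 8), (31, 15)]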